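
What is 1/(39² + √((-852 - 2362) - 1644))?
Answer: 1521/2318299 - I*√4858/2318299 ≈ 0.00065608 - 3.0065e-5*I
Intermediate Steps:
1/(39² + √((-852 - 2362) - 1644)) = 1/(1521 + √(-3214 - 1644)) = 1/(1521 + √(-4858)) = 1/(1521 + I*√4858)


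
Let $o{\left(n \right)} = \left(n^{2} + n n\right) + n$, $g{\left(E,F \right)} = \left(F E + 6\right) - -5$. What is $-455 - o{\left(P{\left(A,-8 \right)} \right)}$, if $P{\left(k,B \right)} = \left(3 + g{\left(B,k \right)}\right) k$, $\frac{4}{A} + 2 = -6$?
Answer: $-608$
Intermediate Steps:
$g{\left(E,F \right)} = 11 + E F$ ($g{\left(E,F \right)} = \left(E F + 6\right) + 5 = \left(6 + E F\right) + 5 = 11 + E F$)
$A = - \frac{1}{2}$ ($A = \frac{4}{-2 - 6} = \frac{4}{-8} = 4 \left(- \frac{1}{8}\right) = - \frac{1}{2} \approx -0.5$)
$P{\left(k,B \right)} = k \left(14 + B k\right)$ ($P{\left(k,B \right)} = \left(3 + \left(11 + B k\right)\right) k = \left(14 + B k\right) k = k \left(14 + B k\right)$)
$o{\left(n \right)} = n + 2 n^{2}$ ($o{\left(n \right)} = \left(n^{2} + n^{2}\right) + n = 2 n^{2} + n = n + 2 n^{2}$)
$-455 - o{\left(P{\left(A,-8 \right)} \right)} = -455 - - \frac{14 - -4}{2} \left(1 + 2 \left(- \frac{14 - -4}{2}\right)\right) = -455 - - \frac{14 + 4}{2} \left(1 + 2 \left(- \frac{14 + 4}{2}\right)\right) = -455 - \left(- \frac{1}{2}\right) 18 \left(1 + 2 \left(\left(- \frac{1}{2}\right) 18\right)\right) = -455 - - 9 \left(1 + 2 \left(-9\right)\right) = -455 - - 9 \left(1 - 18\right) = -455 - \left(-9\right) \left(-17\right) = -455 - 153 = -608$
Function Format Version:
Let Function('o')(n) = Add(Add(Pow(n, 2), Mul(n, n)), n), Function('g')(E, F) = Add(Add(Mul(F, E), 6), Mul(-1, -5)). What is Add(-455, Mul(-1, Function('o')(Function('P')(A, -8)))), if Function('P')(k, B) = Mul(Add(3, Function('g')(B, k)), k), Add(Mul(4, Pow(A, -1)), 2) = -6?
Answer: -608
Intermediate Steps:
Function('g')(E, F) = Add(11, Mul(E, F)) (Function('g')(E, F) = Add(Add(Mul(E, F), 6), 5) = Add(Add(6, Mul(E, F)), 5) = Add(11, Mul(E, F)))
A = Rational(-1, 2) (A = Mul(4, Pow(Add(-2, -6), -1)) = Mul(4, Pow(-8, -1)) = Mul(4, Rational(-1, 8)) = Rational(-1, 2) ≈ -0.50000)
Function('P')(k, B) = Mul(k, Add(14, Mul(B, k))) (Function('P')(k, B) = Mul(Add(3, Add(11, Mul(B, k))), k) = Mul(Add(14, Mul(B, k)), k) = Mul(k, Add(14, Mul(B, k))))
Function('o')(n) = Add(n, Mul(2, Pow(n, 2))) (Function('o')(n) = Add(Add(Pow(n, 2), Pow(n, 2)), n) = Add(Mul(2, Pow(n, 2)), n) = Add(n, Mul(2, Pow(n, 2))))
Add(-455, Mul(-1, Function('o')(Function('P')(A, -8)))) = Add(-455, Mul(-1, Mul(Mul(Rational(-1, 2), Add(14, Mul(-8, Rational(-1, 2)))), Add(1, Mul(2, Mul(Rational(-1, 2), Add(14, Mul(-8, Rational(-1, 2))))))))) = Add(-455, Mul(-1, Mul(Mul(Rational(-1, 2), Add(14, 4)), Add(1, Mul(2, Mul(Rational(-1, 2), Add(14, 4))))))) = Add(-455, Mul(-1, Mul(Mul(Rational(-1, 2), 18), Add(1, Mul(2, Mul(Rational(-1, 2), 18)))))) = Add(-455, Mul(-1, Mul(-9, Add(1, Mul(2, -9))))) = Add(-455, Mul(-1, Mul(-9, Add(1, -18)))) = Add(-455, Mul(-1, Mul(-9, -17))) = Add(-455, Mul(-1, 153)) = Add(-455, -153) = -608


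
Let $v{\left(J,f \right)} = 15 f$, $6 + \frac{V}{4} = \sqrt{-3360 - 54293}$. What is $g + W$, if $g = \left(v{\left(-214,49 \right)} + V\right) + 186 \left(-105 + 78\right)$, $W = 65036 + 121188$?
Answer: $181913 + 4 i \sqrt{57653} \approx 1.8191 \cdot 10^{5} + 960.44 i$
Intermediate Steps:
$W = 186224$
$V = -24 + 4 i \sqrt{57653}$ ($V = -24 + 4 \sqrt{-3360 - 54293} = -24 + 4 \sqrt{-57653} = -24 + 4 i \sqrt{57653} \approx -24.0 + 960.44 i$)
$g = -4311 + 4 i \sqrt{57653}$ ($g = \left(15 \cdot 49 - \left(24 - 4 i \sqrt{57653}\right)\right) + 186 \left(-105 + 78\right) = \left(735 - \left(24 - 4 i \sqrt{57653}\right)\right) + 186 \left(-27\right) = \left(711 + 4 i \sqrt{57653}\right) - 5022 = -4311 + 4 i \sqrt{57653} \approx -4311.0 + 960.44 i$)
$g + W = \left(-4311 + 4 i \sqrt{57653}\right) + 186224 = 181913 + 4 i \sqrt{57653}$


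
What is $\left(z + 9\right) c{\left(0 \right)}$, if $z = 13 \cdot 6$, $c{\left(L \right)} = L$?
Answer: $0$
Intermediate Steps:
$z = 78$
$\left(z + 9\right) c{\left(0 \right)} = \left(78 + 9\right) 0 = 87 \cdot 0 = 0$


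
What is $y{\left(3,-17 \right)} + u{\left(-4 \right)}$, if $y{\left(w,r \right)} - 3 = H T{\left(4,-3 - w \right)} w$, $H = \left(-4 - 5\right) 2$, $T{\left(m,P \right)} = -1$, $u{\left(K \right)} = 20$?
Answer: $77$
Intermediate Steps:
$H = -18$ ($H = \left(-9\right) 2 = -18$)
$y{\left(w,r \right)} = 3 + 18 w$ ($y{\left(w,r \right)} = 3 + \left(-18\right) \left(-1\right) w = 3 + 18 w$)
$y{\left(3,-17 \right)} + u{\left(-4 \right)} = \left(3 + 18 \cdot 3\right) + 20 = \left(3 + 54\right) + 20 = 57 + 20 = 77$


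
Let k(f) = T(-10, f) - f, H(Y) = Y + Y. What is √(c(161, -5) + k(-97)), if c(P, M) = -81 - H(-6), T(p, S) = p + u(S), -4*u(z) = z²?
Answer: I*√9337/2 ≈ 48.314*I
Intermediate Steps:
u(z) = -z²/4
T(p, S) = p - S²/4
H(Y) = 2*Y
c(P, M) = -69 (c(P, M) = -81 - 2*(-6) = -81 - 1*(-12) = -81 + 12 = -69)
k(f) = -10 - f - f²/4 (k(f) = (-10 - f²/4) - f = -10 - f - f²/4)
√(c(161, -5) + k(-97)) = √(-69 + (-10 - 1*(-97) - ¼*(-97)²)) = √(-69 + (-10 + 97 - ¼*9409)) = √(-69 + (-10 + 97 - 9409/4)) = √(-69 - 9061/4) = √(-9337/4) = I*√9337/2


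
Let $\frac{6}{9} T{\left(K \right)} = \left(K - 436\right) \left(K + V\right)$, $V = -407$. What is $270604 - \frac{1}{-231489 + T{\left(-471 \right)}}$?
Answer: $\frac{260599770119}{963030} \approx 2.706 \cdot 10^{5}$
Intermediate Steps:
$T{\left(K \right)} = \frac{3 \left(-436 + K\right) \left(-407 + K\right)}{2}$ ($T{\left(K \right)} = \frac{3 \left(K - 436\right) \left(K - 407\right)}{2} = \frac{3 \left(-436 + K\right) \left(-407 + K\right)}{2}$)
$270604 - \frac{1}{-231489 + T{\left(-471 \right)}} = 270604 - \frac{1}{-231489 + \left(266178 - - \frac{1191159}{2} + \frac{3 \left(-471\right)^{2}}{2}\right)} = 270604 - \frac{1}{-231489 + \left(266178 + \frac{1191159}{2} + \frac{3}{2} \cdot 221841\right)} = 270604 - \frac{1}{-231489 + \left(266178 + \frac{1191159}{2} + \frac{665523}{2}\right)} = 270604 - \frac{1}{-231489 + 1194519} = 270604 - \frac{1}{963030} = \frac{260599770119}{963030}$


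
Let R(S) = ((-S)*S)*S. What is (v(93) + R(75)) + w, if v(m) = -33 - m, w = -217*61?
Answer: -435238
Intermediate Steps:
w = -13237
R(S) = -S³ (R(S) = (-S²)*S = -S³)
(v(93) + R(75)) + w = ((-33 - 1*93) - 1*75³) - 13237 = ((-33 - 93) - 1*421875) - 13237 = (-126 - 421875) - 13237 = -422001 - 13237 = -435238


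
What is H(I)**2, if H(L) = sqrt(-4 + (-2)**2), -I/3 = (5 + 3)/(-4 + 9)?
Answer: 0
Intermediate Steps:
I = -24/5 (I = -3*(5 + 3)/(-4 + 9) = -24/5 ≈ -4.8000)
H(L) = 0 (H(L) = sqrt(-4 + 4) = sqrt(0) = 0)
H(I)**2 = 0**2 = 0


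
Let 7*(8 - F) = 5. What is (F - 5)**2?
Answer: 256/49 ≈ 5.2245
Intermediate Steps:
F = 51/7 (F = 8 - 1/7*5 = 8 - 5/7 = 51/7 ≈ 7.2857)
(F - 5)**2 = (51/7 - 5)**2 = (16/7)**2 = 256/49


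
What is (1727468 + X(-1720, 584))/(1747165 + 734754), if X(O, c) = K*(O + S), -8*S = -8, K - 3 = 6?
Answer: 1711997/2481919 ≈ 0.68979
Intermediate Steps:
K = 9 (K = 3 + 6 = 9)
S = 1 (S = -⅛*(-8) = 1)
X(O, c) = 9 + 9*O (X(O, c) = 9*(O + 1) = 9*(1 + O) = 9 + 9*O)
(1727468 + X(-1720, 584))/(1747165 + 734754) = (1727468 + (9 + 9*(-1720)))/(1747165 + 734754) = (1727468 + (9 - 15480))/2481919 = (1727468 - 15471)*(1/2481919) = 1711997*(1/2481919) = 1711997/2481919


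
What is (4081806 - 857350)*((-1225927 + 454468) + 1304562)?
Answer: 1718967166968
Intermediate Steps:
(4081806 - 857350)*((-1225927 + 454468) + 1304562) = 3224456*(-771459 + 1304562) = 3224456*533103 = 1718967166968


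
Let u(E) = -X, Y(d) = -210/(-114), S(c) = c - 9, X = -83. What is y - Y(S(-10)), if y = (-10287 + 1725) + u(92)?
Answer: -161136/19 ≈ -8480.8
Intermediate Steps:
S(c) = -9 + c
Y(d) = 35/19 (Y(d) = -210*(-1/114) = 35/19)
u(E) = 83 (u(E) = -1*(-83) = 83)
y = -8479 (y = (-10287 + 1725) + 83 = -8562 + 83 = -8479)
y - Y(S(-10)) = -8479 - 1*35/19 = -8479 - 35/19 = -161136/19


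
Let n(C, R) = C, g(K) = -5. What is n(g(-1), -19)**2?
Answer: 25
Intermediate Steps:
n(g(-1), -19)**2 = (-5)**2 = 25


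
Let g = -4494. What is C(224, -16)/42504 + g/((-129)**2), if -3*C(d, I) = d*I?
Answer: -1018646/4210173 ≈ -0.24195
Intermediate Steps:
C(d, I) = -I*d/3 (C(d, I) = -d*I/3 = -I*d/3)
C(224, -16)/42504 + g/((-129)**2) = -1/3*(-16)*224/42504 - 4494/((-129)**2) = (3584/3)*(1/42504) - 4494/16641 = 64/2277 - 4494*1/16641 = 64/2277 - 1498/5547 = -1018646/4210173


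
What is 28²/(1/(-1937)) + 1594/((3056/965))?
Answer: -2319663919/1528 ≈ -1.5181e+6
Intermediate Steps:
28²/(1/(-1937)) + 1594/((3056/965)) = 784/(-1/1937) + 1594/((3056*(1/965))) = 784*(-1937) + 1594/(3056/965) = -1518608 + 1594*(965/3056) = -1518608 + 769105/1528 = -2319663919/1528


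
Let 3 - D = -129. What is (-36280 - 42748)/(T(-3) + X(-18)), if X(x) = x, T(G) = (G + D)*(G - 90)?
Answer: 79028/12015 ≈ 6.5774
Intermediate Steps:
D = 132 (D = 3 - 1*(-129) = 3 + 129 = 132)
T(G) = (-90 + G)*(132 + G) (T(G) = (G + 132)*(G - 90) = (132 + G)*(-90 + G) = (-90 + G)*(132 + G))
(-36280 - 42748)/(T(-3) + X(-18)) = (-36280 - 42748)/((-11880 + (-3)² + 42*(-3)) - 18) = -79028/((-11880 + 9 - 126) - 18) = -79028/(-11997 - 18) = -79028/(-12015) = -79028*(-1/12015) = 79028/12015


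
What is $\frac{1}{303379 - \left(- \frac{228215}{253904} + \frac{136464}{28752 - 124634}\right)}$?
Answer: $\frac{12172411664}{3692882343445699} \approx 3.2962 \cdot 10^{-6}$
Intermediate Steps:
$\frac{1}{303379 - \left(- \frac{228215}{253904} + \frac{136464}{28752 - 124634}\right)} = \frac{1}{303379 - \left(- \frac{228215}{253904} + \frac{136464}{-95882}\right)} = \frac{1}{303379 + \left(\frac{228215}{253904} - - \frac{68232}{47941}\right)} = \frac{1}{303379 + \left(\frac{228215}{253904} + \frac{68232}{47941}\right)} = \frac{1}{303379 + \frac{28265233043}{12172411664}} = \frac{1}{\frac{3692882343445699}{12172411664}} = \frac{12172411664}{3692882343445699}$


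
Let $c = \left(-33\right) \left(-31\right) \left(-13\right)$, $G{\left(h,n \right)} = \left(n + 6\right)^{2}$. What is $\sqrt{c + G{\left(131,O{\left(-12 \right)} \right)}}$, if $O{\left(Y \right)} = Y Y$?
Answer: $\sqrt{9201} \approx 95.922$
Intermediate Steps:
$O{\left(Y \right)} = Y^{2}$
$G{\left(h,n \right)} = \left(6 + n\right)^{2}$
$c = -13299$ ($c = 1023 \left(-13\right) = -13299$)
$\sqrt{c + G{\left(131,O{\left(-12 \right)} \right)}} = \sqrt{-13299 + \left(6 + \left(-12\right)^{2}\right)^{2}} = \sqrt{-13299 + \left(6 + 144\right)^{2}} = \sqrt{-13299 + 150^{2}} = \sqrt{-13299 + 22500} = \sqrt{9201}$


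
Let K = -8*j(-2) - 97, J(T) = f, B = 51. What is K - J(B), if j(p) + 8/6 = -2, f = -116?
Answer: 137/3 ≈ 45.667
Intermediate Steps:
J(T) = -116
j(p) = -10/3 (j(p) = -4/3 - 2 = -10/3)
K = -211/3 (K = -8*(-10/3) - 97 = 80/3 - 97 = -211/3 ≈ -70.333)
K - J(B) = -211/3 - 1*(-116) = -211/3 + 116 = 137/3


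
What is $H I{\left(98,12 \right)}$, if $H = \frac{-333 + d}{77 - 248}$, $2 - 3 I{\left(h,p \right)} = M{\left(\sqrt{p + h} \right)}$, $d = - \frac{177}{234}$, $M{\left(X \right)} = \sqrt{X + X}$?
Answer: $\frac{26033}{20007} - \frac{26033 \cdot 2^{\frac{3}{4}} \sqrt[4]{55}}{40014} \approx -1.6785$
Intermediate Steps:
$M{\left(X \right)} = \sqrt{2} \sqrt{X}$ ($M{\left(X \right)} = \sqrt{2 X} = \sqrt{2} \sqrt{X}$)
$d = - \frac{59}{78}$ ($d = \left(-177\right) \frac{1}{234} = - \frac{59}{78} \approx -0.75641$)
$I{\left(h,p \right)} = \frac{2}{3} - \frac{\sqrt{2} \sqrt[4]{h + p}}{3}$ ($I{\left(h,p \right)} = \frac{2}{3} - \frac{\sqrt{2} \sqrt{\sqrt{p + h}}}{3} = \frac{2}{3} - \frac{\sqrt{2} \sqrt{\sqrt{h + p}}}{3} = \frac{2}{3} - \frac{\sqrt{2} \sqrt[4]{h + p}}{3}$)
$H = \frac{26033}{13338}$ ($H = \frac{-333 - \frac{59}{78}}{77 - 248} = - \frac{26033}{78 \left(-171\right)} = \left(- \frac{26033}{78}\right) \left(- \frac{1}{171}\right) = \frac{26033}{13338} \approx 1.9518$)
$H I{\left(98,12 \right)} = \frac{26033 \left(\frac{2}{3} - \frac{\sqrt{2} \sqrt[4]{98 + 12}}{3}\right)}{13338} = \frac{26033 \left(\frac{2}{3} - \frac{\sqrt{2} \sqrt[4]{110}}{3}\right)}{13338} = \frac{26033 \left(\frac{2}{3} - \frac{2^{\frac{3}{4}} \sqrt[4]{55}}{3}\right)}{13338} = \frac{26033}{20007} - \frac{26033 \cdot 2^{\frac{3}{4}} \sqrt[4]{55}}{40014}$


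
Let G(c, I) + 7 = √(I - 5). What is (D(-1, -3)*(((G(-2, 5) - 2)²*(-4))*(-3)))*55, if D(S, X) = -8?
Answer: -427680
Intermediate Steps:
G(c, I) = -7 + √(-5 + I) (G(c, I) = -7 + √(I - 5) = -7 + √(-5 + I))
(D(-1, -3)*(((G(-2, 5) - 2)²*(-4))*(-3)))*55 = -8*((-7 + √(-5 + 5)) - 2)²*(-4)*(-3)*55 = -8*((-7 + √0) - 2)²*(-4)*(-3)*55 = -8*((-7 + 0) - 2)²*(-4)*(-3)*55 = -8*(-7 - 2)²*(-4)*(-3)*55 = -8*(-9)²*(-4)*(-3)*55 = -8*81*(-4)*(-3)*55 = -(-2592)*(-3)*55 = -8*972*55 = -7776*55 = -427680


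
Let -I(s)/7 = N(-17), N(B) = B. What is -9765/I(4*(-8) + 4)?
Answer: -1395/17 ≈ -82.059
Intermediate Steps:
I(s) = 119 (I(s) = -7*(-17) = 119)
-9765/I(4*(-8) + 4) = -9765/119 = -9765*1/119 = -1395/17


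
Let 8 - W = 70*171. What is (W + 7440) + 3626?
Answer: -896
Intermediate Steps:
W = -11962 (W = 8 - 70*171 = 8 - 1*11970 = 8 - 11970 = -11962)
(W + 7440) + 3626 = (-11962 + 7440) + 3626 = -4522 + 3626 = -896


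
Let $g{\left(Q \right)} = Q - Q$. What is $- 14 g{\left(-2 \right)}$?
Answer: $0$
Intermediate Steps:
$g{\left(Q \right)} = 0$
$- 14 g{\left(-2 \right)} = \left(-14\right) 0 = 0$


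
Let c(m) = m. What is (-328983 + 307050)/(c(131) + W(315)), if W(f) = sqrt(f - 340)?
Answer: -2873223/17186 + 109665*I/17186 ≈ -167.18 + 6.3811*I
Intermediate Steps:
W(f) = sqrt(-340 + f)
(-328983 + 307050)/(c(131) + W(315)) = (-328983 + 307050)/(131 + sqrt(-340 + 315)) = -21933/(131 + sqrt(-25)) = -21933*(131 - 5*I)/17186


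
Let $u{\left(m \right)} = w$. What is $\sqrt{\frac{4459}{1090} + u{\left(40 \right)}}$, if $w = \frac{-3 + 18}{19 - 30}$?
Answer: $\frac{\sqrt{392061010}}{11990} \approx 1.6514$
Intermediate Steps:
$w = - \frac{15}{11}$ ($w = \frac{15}{-11} = 15 \left(- \frac{1}{11}\right) = - \frac{15}{11} \approx -1.3636$)
$u{\left(m \right)} = - \frac{15}{11}$
$\sqrt{\frac{4459}{1090} + u{\left(40 \right)}} = \sqrt{\frac{4459}{1090} - \frac{15}{11}} = \sqrt{\frac{32699}{11990}} = \frac{\sqrt{392061010}}{11990}$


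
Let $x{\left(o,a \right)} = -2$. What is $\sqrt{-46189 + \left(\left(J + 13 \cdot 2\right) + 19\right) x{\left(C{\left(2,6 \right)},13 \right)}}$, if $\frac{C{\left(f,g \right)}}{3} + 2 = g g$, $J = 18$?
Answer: $i \sqrt{46315} \approx 215.21 i$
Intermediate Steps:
$C{\left(f,g \right)} = -6 + 3 g^{2}$ ($C{\left(f,g \right)} = -6 + 3 g g = -6 + 3 g^{2}$)
$\sqrt{-46189 + \left(\left(J + 13 \cdot 2\right) + 19\right) x{\left(C{\left(2,6 \right)},13 \right)}} = \sqrt{-46189 + \left(\left(18 + 13 \cdot 2\right) + 19\right) \left(-2\right)} = \sqrt{-46189 + \left(\left(18 + 26\right) + 19\right) \left(-2\right)} = \sqrt{-46189 + \left(44 + 19\right) \left(-2\right)} = \sqrt{-46189 + 63 \left(-2\right)} = \sqrt{-46189 - 126} = \sqrt{-46315} = i \sqrt{46315}$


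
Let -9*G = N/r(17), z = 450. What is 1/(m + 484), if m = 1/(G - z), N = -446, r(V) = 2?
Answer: 3827/1852259 ≈ 0.0020661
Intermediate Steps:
G = 223/9 (G = -(-446)/(9*2) = -⅑*(-223) = 223/9 ≈ 24.778)
m = -9/3827 (m = 1/(223/9 - 1*450) = 1/(223/9 - 450) = 1/(-3827/9) = -9/3827 ≈ -0.0023517)
1/(m + 484) = 1/(-9/3827 + 484) = 1/(1852259/3827) = 3827/1852259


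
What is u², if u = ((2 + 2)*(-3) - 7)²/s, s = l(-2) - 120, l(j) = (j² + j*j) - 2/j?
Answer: 130321/12321 ≈ 10.577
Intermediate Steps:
l(j) = -2/j + 2*j² (l(j) = (j² + j²) - 2/j = 2*j² - 2/j = -2/j + 2*j²)
s = -111 (s = 2*(-1 + (-2)³)/(-2) - 120 = 2*(-½)*(-1 - 8) - 120 = 2*(-½)*(-9) - 120 = 9 - 120 = -111)
u = -361/111 (u = ((2 + 2)*(-3) - 7)²/(-111) = (4*(-3) - 7)²*(-1/111) = (-12 - 7)²*(-1/111) = (-19)²*(-1/111) = 361*(-1/111) = -361/111 ≈ -3.2523)
u² = (-361/111)² = 130321/12321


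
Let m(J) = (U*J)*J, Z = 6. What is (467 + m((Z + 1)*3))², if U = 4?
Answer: 4977361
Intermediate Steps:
m(J) = 4*J² (m(J) = (4*J)*J = 4*J²)
(467 + m((Z + 1)*3))² = (467 + 4*((6 + 1)*3)²)² = (467 + 4*(7*3)²)² = (467 + 4*21²)² = (467 + 4*441)² = (467 + 1764)² = 2231² = 4977361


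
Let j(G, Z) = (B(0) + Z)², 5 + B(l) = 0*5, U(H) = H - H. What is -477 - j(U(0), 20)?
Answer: -702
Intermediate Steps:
U(H) = 0
B(l) = -5 (B(l) = -5 + 0*5 = -5 + 0 = -5)
j(G, Z) = (-5 + Z)²
-477 - j(U(0), 20) = -477 - (-5 + 20)² = -477 - 1*15² = -477 - 1*225 = -477 - 225 = -702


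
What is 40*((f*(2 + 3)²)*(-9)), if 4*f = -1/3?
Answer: 750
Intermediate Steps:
f = -1/12 (f = (-1/3)/4 = (-1*⅓)/4 = (¼)*(-⅓) = -1/12 ≈ -0.083333)
40*((f*(2 + 3)²)*(-9)) = 40*(-(2 + 3)²/12*(-9)) = 40*(-1/12*5²*(-9)) = 40*(-1/12*25*(-9)) = 40*(-25/12*(-9)) = 40*(75/4) = 750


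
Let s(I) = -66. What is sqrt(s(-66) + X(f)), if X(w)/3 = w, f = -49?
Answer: I*sqrt(213) ≈ 14.595*I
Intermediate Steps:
X(w) = 3*w
sqrt(s(-66) + X(f)) = sqrt(-66 + 3*(-49)) = sqrt(-66 - 147) = sqrt(-213) = I*sqrt(213)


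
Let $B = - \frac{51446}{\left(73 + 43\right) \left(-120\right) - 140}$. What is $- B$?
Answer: $- \frac{25723}{7030} \approx -3.659$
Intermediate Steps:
$B = \frac{25723}{7030}$ ($B = - \frac{51446}{116 \left(-120\right) - 140} = - \frac{51446}{-13920 - 140} = - \frac{51446}{-14060} = \left(-51446\right) \left(- \frac{1}{14060}\right) = \frac{25723}{7030} \approx 3.659$)
$- B = \left(-1\right) \frac{25723}{7030} = - \frac{25723}{7030}$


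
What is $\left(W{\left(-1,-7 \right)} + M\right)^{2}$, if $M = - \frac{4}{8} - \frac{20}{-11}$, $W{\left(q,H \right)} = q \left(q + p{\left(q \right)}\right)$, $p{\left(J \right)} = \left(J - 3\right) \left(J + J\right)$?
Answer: $\frac{15625}{484} \approx 32.283$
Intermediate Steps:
$p{\left(J \right)} = 2 J \left(-3 + J\right)$ ($p{\left(J \right)} = \left(-3 + J\right) 2 J = 2 J \left(-3 + J\right)$)
$W{\left(q,H \right)} = q \left(q + 2 q \left(-3 + q\right)\right)$
$M = \frac{29}{22}$ ($M = \left(-4\right) \frac{1}{8} - - \frac{20}{11} = - \frac{1}{2} + \frac{20}{11} = \frac{29}{22} \approx 1.3182$)
$\left(W{\left(-1,-7 \right)} + M\right)^{2} = \left(\left(-1\right)^{2} \left(-5 + 2 \left(-1\right)\right) + \frac{29}{22}\right)^{2} = \left(1 \left(-5 - 2\right) + \frac{29}{22}\right)^{2} = \left(1 \left(-7\right) + \frac{29}{22}\right)^{2} = \left(-7 + \frac{29}{22}\right)^{2} = \left(- \frac{125}{22}\right)^{2} = \frac{15625}{484}$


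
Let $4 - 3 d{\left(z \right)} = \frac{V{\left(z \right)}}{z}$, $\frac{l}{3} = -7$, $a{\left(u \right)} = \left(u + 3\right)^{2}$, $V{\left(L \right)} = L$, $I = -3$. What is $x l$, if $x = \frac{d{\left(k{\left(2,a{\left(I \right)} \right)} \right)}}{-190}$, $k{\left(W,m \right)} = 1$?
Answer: $\frac{21}{190} \approx 0.11053$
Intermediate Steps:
$a{\left(u \right)} = \left(3 + u\right)^{2}$
$l = -21$ ($l = 3 \left(-7\right) = -21$)
$d{\left(z \right)} = 1$ ($d{\left(z \right)} = \frac{4}{3} - \frac{z \frac{1}{z}}{3} = \frac{4}{3} - \frac{1}{3} = 1$)
$x = - \frac{1}{190}$ ($x = 1 \frac{1}{-190} = 1 \left(- \frac{1}{190}\right) = - \frac{1}{190} \approx -0.0052632$)
$x l = \left(- \frac{1}{190}\right) \left(-21\right) = \frac{21}{190}$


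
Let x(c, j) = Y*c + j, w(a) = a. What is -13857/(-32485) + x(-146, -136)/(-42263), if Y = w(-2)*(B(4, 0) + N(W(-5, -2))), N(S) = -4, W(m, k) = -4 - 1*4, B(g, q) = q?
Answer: 627998831/1372913555 ≈ 0.45742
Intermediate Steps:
W(m, k) = -8 (W(m, k) = -4 - 4 = -8)
Y = 8 (Y = -2*(0 - 4) = -2*(-4) = 8)
x(c, j) = j + 8*c (x(c, j) = 8*c + j = j + 8*c)
-13857/(-32485) + x(-146, -136)/(-42263) = -13857/(-32485) + (-136 + 8*(-146))/(-42263) = -13857*(-1/32485) + (-136 - 1168)*(-1/42263) = 13857/32485 - 1304*(-1/42263) = 13857/32485 + 1304/42263 = 627998831/1372913555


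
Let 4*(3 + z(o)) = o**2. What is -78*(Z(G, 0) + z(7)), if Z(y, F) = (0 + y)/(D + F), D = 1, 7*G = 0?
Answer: -1443/2 ≈ -721.50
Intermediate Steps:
G = 0 (G = (1/7)*0 = 0)
Z(y, F) = y/(1 + F) (Z(y, F) = (0 + y)/(1 + F) = y/(1 + F))
z(o) = -3 + o**2/4
-78*(Z(G, 0) + z(7)) = -78*(0/(1 + 0) + (-3 + (1/4)*7**2)) = -78*(0/1 + (-3 + (1/4)*49)) = -78*(0*1 + (-3 + 49/4)) = -78*(0 + 37/4) = -78*37/4 = -1443/2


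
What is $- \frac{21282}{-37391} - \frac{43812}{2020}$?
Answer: $- \frac{398796213}{18882455} \approx -21.12$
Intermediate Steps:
$- \frac{21282}{-37391} - \frac{43812}{2020} = \left(-21282\right) \left(- \frac{1}{37391}\right) - \frac{10953}{505} = \frac{21282}{37391} - \frac{10953}{505} = - \frac{398796213}{18882455}$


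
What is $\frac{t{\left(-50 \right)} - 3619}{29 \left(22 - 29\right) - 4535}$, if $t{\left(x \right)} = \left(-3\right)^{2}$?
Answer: $\frac{1805}{2369} \approx 0.76192$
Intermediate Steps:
$t{\left(x \right)} = 9$
$\frac{t{\left(-50 \right)} - 3619}{29 \left(22 - 29\right) - 4535} = \frac{9 - 3619}{29 \left(22 - 29\right) - 4535} = - \frac{3610}{29 \left(-7\right) - 4535} = - \frac{3610}{-203 - 4535} = - \frac{3610}{-4738} = \left(-3610\right) \left(- \frac{1}{4738}\right) = \frac{1805}{2369}$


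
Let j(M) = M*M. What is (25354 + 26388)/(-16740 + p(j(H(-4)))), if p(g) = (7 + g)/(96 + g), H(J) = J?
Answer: -5795104/1874857 ≈ -3.0910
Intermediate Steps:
j(M) = M**2
p(g) = (7 + g)/(96 + g)
(25354 + 26388)/(-16740 + p(j(H(-4)))) = (25354 + 26388)/(-16740 + (7 + (-4)**2)/(96 + (-4)**2)) = 51742/(-16740 + (7 + 16)/(96 + 16)) = 51742/(-16740 + 23/112) = 51742/(-1874857/112) = 51742*(-112/1874857) = -5795104/1874857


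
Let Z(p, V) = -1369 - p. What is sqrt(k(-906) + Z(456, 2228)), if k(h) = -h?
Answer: I*sqrt(919) ≈ 30.315*I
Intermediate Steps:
sqrt(k(-906) + Z(456, 2228)) = sqrt(-1*(-906) + (-1369 - 1*456)) = sqrt(906 + (-1369 - 456)) = sqrt(906 - 1825) = sqrt(-919) = I*sqrt(919)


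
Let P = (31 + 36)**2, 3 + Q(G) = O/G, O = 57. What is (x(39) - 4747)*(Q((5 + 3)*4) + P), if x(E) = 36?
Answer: -676541999/32 ≈ -2.1142e+7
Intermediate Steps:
Q(G) = -3 + 57/G
P = 4489 (P = 67**2 = 4489)
(x(39) - 4747)*(Q((5 + 3)*4) + P) = (36 - 4747)*((-3 + 57/(((5 + 3)*4))) + 4489) = -4711*((-3 + 57/((8*4))) + 4489) = -4711*((-3 + 57/32) + 4489) = -4711*(-39/32 + 4489) = -4711*143609/32 = -676541999/32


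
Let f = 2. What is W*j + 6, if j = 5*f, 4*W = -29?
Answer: -133/2 ≈ -66.500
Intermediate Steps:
W = -29/4 (W = (¼)*(-29) = -29/4 ≈ -7.2500)
j = 10 (j = 5*2 = 10)
W*j + 6 = -29/4*10 + 6 = -145/2 + 6 = -133/2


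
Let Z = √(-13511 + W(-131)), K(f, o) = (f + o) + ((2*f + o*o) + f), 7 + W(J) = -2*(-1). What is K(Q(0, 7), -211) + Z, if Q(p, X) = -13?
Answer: 44258 + 2*I*√3379 ≈ 44258.0 + 116.26*I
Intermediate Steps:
W(J) = -5 (W(J) = -7 - 2*(-1) = -7 + 2 = -5)
K(f, o) = o + o² + 4*f (K(f, o) = (f + o) + ((2*f + o²) + f) = (f + o) + ((o² + 2*f) + f) = (f + o) + (o² + 3*f) = o + o² + 4*f)
Z = 2*I*√3379 (Z = √(-13511 - 5) = √(-13516) = 2*I*√3379 ≈ 116.26*I)
K(Q(0, 7), -211) + Z = (-211 + (-211)² + 4*(-13)) + 2*I*√3379 = (-211 + 44521 - 52) + 2*I*√3379 = 44258 + 2*I*√3379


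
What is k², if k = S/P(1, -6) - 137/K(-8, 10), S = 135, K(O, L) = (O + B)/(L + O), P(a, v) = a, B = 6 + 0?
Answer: 73984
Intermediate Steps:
B = 6
K(O, L) = (6 + O)/(L + O) (K(O, L) = (O + 6)/(L + O) = (6 + O)/(L + O))
k = 272 (k = 135/1 - 137*(10 - 8)/(6 - 8) = 135*1 - 137/(-2/2) = 135 - 137/((½)*(-2)) = 135 - 137/(-1) = 135 - 137*(-1) = 135 + 137 = 272)
k² = 272² = 73984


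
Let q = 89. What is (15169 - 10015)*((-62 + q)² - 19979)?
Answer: -99214500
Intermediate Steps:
(15169 - 10015)*((-62 + q)² - 19979) = (15169 - 10015)*((-62 + 89)² - 19979) = 5154*(27² - 19979) = 5154*(729 - 19979) = 5154*(-19250) = -99214500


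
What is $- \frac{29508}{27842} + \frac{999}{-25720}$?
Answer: $- \frac{393379959}{358048120} \approx -1.0987$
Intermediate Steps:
$- \frac{29508}{27842} + \frac{999}{-25720} = \left(-29508\right) \frac{1}{27842} + 999 \left(- \frac{1}{25720}\right) = - \frac{14754}{13921} - \frac{999}{25720} = - \frac{393379959}{358048120}$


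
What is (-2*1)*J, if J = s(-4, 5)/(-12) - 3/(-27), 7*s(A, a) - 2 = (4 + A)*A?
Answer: -11/63 ≈ -0.17460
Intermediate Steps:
s(A, a) = 2/7 + A*(4 + A)/7 (s(A, a) = 2/7 + ((4 + A)*A)/7 = 2/7 + (A*(4 + A))/7 = 2/7 + A*(4 + A)/7)
J = 11/126 (J = (2/7 + (1/7)*(-4)**2 + (4/7)*(-4))/(-12) - 3/(-27) = (2/7 + (1/7)*16 - 16/7)*(-1/12) - 3*(-1/27) = (2/7 + 16/7 - 16/7)*(-1/12) + 1/9 = (2/7)*(-1/12) + 1/9 = -1/42 + 1/9 = 11/126 ≈ 0.087302)
(-2*1)*J = -2*1*(11/126) = -2*11/126 = -11/63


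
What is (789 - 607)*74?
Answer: 13468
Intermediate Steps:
(789 - 607)*74 = 182*74 = 13468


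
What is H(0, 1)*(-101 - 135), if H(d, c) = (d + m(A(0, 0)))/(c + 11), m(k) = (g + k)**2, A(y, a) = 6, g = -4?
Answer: -236/3 ≈ -78.667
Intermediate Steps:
m(k) = (-4 + k)**2
H(d, c) = (4 + d)/(11 + c) (H(d, c) = (d + (-4 + 6)**2)/(c + 11) = (d + 2**2)/(11 + c) = (d + 4)/(11 + c) = (4 + d)/(11 + c))
H(0, 1)*(-101 - 135) = ((4 + 0)/(11 + 1))*(-101 - 135) = (4/12)*(-236) = ((1/12)*4)*(-236) = (1/3)*(-236) = -236/3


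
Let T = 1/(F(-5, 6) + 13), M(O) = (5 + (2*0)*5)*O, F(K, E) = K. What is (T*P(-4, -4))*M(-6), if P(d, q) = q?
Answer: 15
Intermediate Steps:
M(O) = 5*O (M(O) = (5 + 0*5)*O = (5 + 0)*O = 5*O)
T = ⅛ (T = 1/(-5 + 13) = 1/8 = ⅛ ≈ 0.12500)
(T*P(-4, -4))*M(-6) = ((⅛)*(-4))*(5*(-6)) = -½*(-30) = 15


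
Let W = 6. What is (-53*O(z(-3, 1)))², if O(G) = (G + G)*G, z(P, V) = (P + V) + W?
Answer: 2876416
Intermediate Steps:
z(P, V) = 6 + P + V (z(P, V) = (P + V) + 6 = 6 + P + V)
O(G) = 2*G² (O(G) = (2*G)*G = 2*G²)
(-53*O(z(-3, 1)))² = (-106*(6 - 3 + 1)²)² = (-106*4²)² = (-106*16)² = (-53*32)² = (-1696)² = 2876416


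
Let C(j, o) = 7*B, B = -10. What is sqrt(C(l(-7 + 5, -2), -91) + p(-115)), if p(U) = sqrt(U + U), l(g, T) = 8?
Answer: sqrt(-70 + I*sqrt(230)) ≈ 0.90112 + 8.415*I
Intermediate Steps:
p(U) = sqrt(2)*sqrt(U) (p(U) = sqrt(2*U) = sqrt(2)*sqrt(U))
C(j, o) = -70 (C(j, o) = 7*(-10) = -70)
sqrt(C(l(-7 + 5, -2), -91) + p(-115)) = sqrt(-70 + sqrt(2)*sqrt(-115)) = sqrt(-70 + sqrt(2)*(I*sqrt(115))) = sqrt(-70 + I*sqrt(230))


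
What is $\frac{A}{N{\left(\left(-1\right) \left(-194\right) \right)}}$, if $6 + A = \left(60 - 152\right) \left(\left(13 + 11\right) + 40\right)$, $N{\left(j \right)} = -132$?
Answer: $\frac{2947}{66} \approx 44.651$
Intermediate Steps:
$A = -5894$ ($A = -6 + \left(60 - 152\right) \left(\left(13 + 11\right) + 40\right) = -6 - 92 \left(24 + 40\right) = -6 - 5888 = -5894$)
$\frac{A}{N{\left(\left(-1\right) \left(-194\right) \right)}} = - \frac{5894}{-132} = \left(-5894\right) \left(- \frac{1}{132}\right) = \frac{2947}{66}$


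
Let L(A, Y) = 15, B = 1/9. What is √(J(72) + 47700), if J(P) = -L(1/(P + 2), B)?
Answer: 17*√165 ≈ 218.37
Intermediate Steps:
B = ⅑ ≈ 0.11111
J(P) = -15 (J(P) = -1*15 = -15)
√(J(72) + 47700) = √(-15 + 47700) = √47685 = 17*√165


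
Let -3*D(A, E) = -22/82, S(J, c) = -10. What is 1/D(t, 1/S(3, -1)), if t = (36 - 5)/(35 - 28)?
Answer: 123/11 ≈ 11.182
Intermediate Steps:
t = 31/7 ≈ 4.4286
D(A, E) = 11/123 (D(A, E) = -(-22)/(3*82) = -⅓*(-11/41) = 11/123)
1/D(t, 1/S(3, -1)) = 1/(11/123) = 123/11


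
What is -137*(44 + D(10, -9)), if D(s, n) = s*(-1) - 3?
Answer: -4247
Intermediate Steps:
D(s, n) = -3 - s (D(s, n) = -s - 3 = -3 - s)
-137*(44 + D(10, -9)) = -137*(44 + (-3 - 1*10)) = -137*(44 + (-3 - 10)) = -137*(44 - 13) = -137*31 = -4247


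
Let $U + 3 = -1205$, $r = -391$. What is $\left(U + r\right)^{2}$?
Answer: $2556801$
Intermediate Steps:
$U = -1208$ ($U = -3 - 1205 = -1208$)
$\left(U + r\right)^{2} = \left(-1208 - 391\right)^{2} = \left(-1599\right)^{2} = 2556801$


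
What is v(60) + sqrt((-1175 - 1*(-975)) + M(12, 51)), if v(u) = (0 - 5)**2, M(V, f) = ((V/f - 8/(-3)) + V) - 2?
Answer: 25 + I*sqrt(486642)/51 ≈ 25.0 + 13.678*I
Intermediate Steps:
M(V, f) = 2/3 + V + V/f (M(V, f) = ((V/f - 8*(-1/3)) + V) - 2 = ((V/f + 8/3) + V) - 2 = ((8/3 + V/f) + V) - 2 = (8/3 + V + V/f) - 2 = 2/3 + V + V/f)
v(u) = 25 (v(u) = (-5)**2 = 25)
v(60) + sqrt((-1175 - 1*(-975)) + M(12, 51)) = 25 + sqrt((-1175 - 1*(-975)) + (2/3 + 12 + 12/51)) = 25 + sqrt((-1175 + 975) + (2/3 + 12 + 12*(1/51))) = 25 + sqrt(-200 + (2/3 + 12 + 4/17)) = 25 + sqrt(-200 + 658/51) = 25 + sqrt(-9542/51) = 25 + I*sqrt(486642)/51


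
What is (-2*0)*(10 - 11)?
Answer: 0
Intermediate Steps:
(-2*0)*(10 - 11) = 0*(-1) = 0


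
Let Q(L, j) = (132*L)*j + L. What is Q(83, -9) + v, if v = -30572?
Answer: -129093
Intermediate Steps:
Q(L, j) = L + 132*L*j (Q(L, j) = 132*L*j + L = L + 132*L*j)
Q(83, -9) + v = 83*(1 + 132*(-9)) - 30572 = 83*(1 - 1188) - 30572 = 83*(-1187) - 30572 = -98521 - 30572 = -129093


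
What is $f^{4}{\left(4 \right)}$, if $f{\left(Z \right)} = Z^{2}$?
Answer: $65536$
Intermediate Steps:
$f^{4}{\left(4 \right)} = \left(4^{2}\right)^{4} = 16^{4} = 65536$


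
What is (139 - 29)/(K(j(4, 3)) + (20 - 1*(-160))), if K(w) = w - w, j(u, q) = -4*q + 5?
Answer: 11/18 ≈ 0.61111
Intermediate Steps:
j(u, q) = 5 - 4*q
K(w) = 0
(139 - 29)/(K(j(4, 3)) + (20 - 1*(-160))) = (139 - 29)/(0 + (20 - 1*(-160))) = 110/(0 + (20 + 160)) = 110/(0 + 180) = 110/180 = 110*(1/180) = 11/18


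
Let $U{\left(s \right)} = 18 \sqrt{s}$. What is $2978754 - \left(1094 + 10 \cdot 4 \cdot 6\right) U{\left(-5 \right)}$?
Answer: $2978754 - 24012 i \sqrt{5} \approx 2.9788 \cdot 10^{6} - 53692.0 i$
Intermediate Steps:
$2978754 - \left(1094 + 10 \cdot 4 \cdot 6\right) U{\left(-5 \right)} = 2978754 - \left(1094 + 10 \cdot 4 \cdot 6\right) 18 \sqrt{-5} = 2978754 - \left(1094 + 40 \cdot 6\right) 18 i \sqrt{5} = 2978754 - \left(1094 + 240\right) 18 i \sqrt{5} = 2978754 - 1334 \cdot 18 i \sqrt{5} = 2978754 - 24012 i \sqrt{5}$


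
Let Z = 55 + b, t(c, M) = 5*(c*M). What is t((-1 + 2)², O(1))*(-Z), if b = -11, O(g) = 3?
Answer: -660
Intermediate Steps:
t(c, M) = 5*M*c (t(c, M) = 5*(M*c) = 5*M*c)
Z = 44 (Z = 55 - 11 = 44)
t((-1 + 2)², O(1))*(-Z) = (5*3*(-1 + 2)²)*(-1*44) = (5*3*1²)*(-44) = (5*3*1)*(-44) = 15*(-44) = -660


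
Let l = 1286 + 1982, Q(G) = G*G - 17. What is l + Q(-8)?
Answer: 3315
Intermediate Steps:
Q(G) = -17 + G² (Q(G) = G² - 17 = -17 + G²)
l = 3268
l + Q(-8) = 3268 + (-17 + (-8)²) = 3268 + (-17 + 64) = 3268 + 47 = 3315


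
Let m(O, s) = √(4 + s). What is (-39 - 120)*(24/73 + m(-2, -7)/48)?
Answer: -3816/73 - 53*I*√3/16 ≈ -52.274 - 5.7374*I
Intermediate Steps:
(-39 - 120)*(24/73 + m(-2, -7)/48) = (-39 - 120)*(24/73 + √(4 - 7)/48) = -159*(24*(1/73) + √(-3)*(1/48)) = -159*(24/73 + (I*√3)*(1/48)) = -159*(24/73 + I*√3/48) = -3816/73 - 53*I*√3/16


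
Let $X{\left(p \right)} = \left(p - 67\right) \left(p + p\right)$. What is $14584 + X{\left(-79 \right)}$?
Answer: $37652$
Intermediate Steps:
$X{\left(p \right)} = 2 p \left(-67 + p\right)$ ($X{\left(p \right)} = \left(-67 + p\right) 2 p = 2 p \left(-67 + p\right)$)
$14584 + X{\left(-79 \right)} = 14584 + 2 \left(-79\right) \left(-67 - 79\right) = 14584 + 2 \left(-79\right) \left(-146\right) = 14584 + 23068 = 37652$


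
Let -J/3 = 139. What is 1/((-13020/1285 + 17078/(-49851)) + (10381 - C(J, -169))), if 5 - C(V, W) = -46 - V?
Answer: 12811707/137553214079 ≈ 9.3140e-5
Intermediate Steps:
J = -417 (J = -3*139 = -417)
C(V, W) = 51 + V (C(V, W) = 5 - (-46 - V) = 5 + (46 + V) = 51 + V)
1/((-13020/1285 + 17078/(-49851)) + (10381 - C(J, -169))) = 1/((-13020/1285 + 17078/(-49851)) + (10381 - (51 - 417))) = 1/((-13020*1/1285 + 17078*(-1/49851)) + (10381 - 1*(-366))) = 1/((-2604/257 - 17078/49851) + (10381 + 366)) = 1/(-134201050/12811707 + 10747) = 1/(137553214079/12811707) = 12811707/137553214079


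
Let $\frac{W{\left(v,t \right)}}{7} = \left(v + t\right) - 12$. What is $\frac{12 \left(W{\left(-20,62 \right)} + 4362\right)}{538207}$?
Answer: $\frac{54864}{538207} \approx 0.10194$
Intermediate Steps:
$W{\left(v,t \right)} = -84 + 7 t + 7 v$ ($W{\left(v,t \right)} = 7 \left(\left(v + t\right) - 12\right) = 7 \left(\left(t + v\right) - 12\right) = 7 \left(-12 + t + v\right) = -84 + 7 t + 7 v$)
$\frac{12 \left(W{\left(-20,62 \right)} + 4362\right)}{538207} = \frac{12 \left(\left(-84 + 7 \cdot 62 + 7 \left(-20\right)\right) + 4362\right)}{538207} = 12 \left(\left(-84 + 434 - 140\right) + 4362\right) \frac{1}{538207} = 12 \left(210 + 4362\right) \frac{1}{538207} = 12 \cdot 4572 \cdot \frac{1}{538207} = 54864 \cdot \frac{1}{538207} = \frac{54864}{538207}$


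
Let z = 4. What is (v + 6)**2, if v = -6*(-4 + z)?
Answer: 36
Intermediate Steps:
v = 0 (v = -6*(-4 + 4) = -6*0 = -3*0 = 0)
(v + 6)**2 = (0 + 6)**2 = 6**2 = 36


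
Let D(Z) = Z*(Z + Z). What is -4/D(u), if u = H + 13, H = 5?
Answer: -1/162 ≈ -0.0061728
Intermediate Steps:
u = 18 (u = 5 + 13 = 18)
D(Z) = 2*Z² (D(Z) = Z*(2*Z) = 2*Z²)
-4/D(u) = -4/(2*18²) = -4/(2*324) = -4/648 = -4*1/648 = -1/162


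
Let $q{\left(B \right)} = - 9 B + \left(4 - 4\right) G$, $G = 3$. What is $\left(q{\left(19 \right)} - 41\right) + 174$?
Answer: $-38$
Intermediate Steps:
$q{\left(B \right)} = - 9 B$ ($q{\left(B \right)} = - 9 B + \left(4 - 4\right) 3 = - 9 B + 0 \cdot 3 = - 9 B + 0 = - 9 B$)
$\left(q{\left(19 \right)} - 41\right) + 174 = \left(\left(-9\right) 19 - 41\right) + 174 = \left(-171 - 41\right) + 174 = -212 + 174 = -38$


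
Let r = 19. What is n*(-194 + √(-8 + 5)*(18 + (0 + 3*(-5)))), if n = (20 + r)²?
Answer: -295074 + 4563*I*√3 ≈ -2.9507e+5 + 7903.4*I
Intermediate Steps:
n = 1521 (n = (20 + 19)² = 39² = 1521)
n*(-194 + √(-8 + 5)*(18 + (0 + 3*(-5)))) = 1521*(-194 + √(-8 + 5)*(18 + (0 + 3*(-5)))) = 1521*(-194 + √(-3)*(18 + (0 - 15))) = 1521*(-194 + (I*√3)*(18 - 15)) = 1521*(-194 + (I*√3)*3) = 1521*(-194 + 3*I*√3) = -295074 + 4563*I*√3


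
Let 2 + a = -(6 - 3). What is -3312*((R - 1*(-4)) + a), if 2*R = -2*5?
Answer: 19872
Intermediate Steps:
a = -5 (a = -2 - (6 - 3) = -2 - 1*3 = -2 - 3 = -5)
R = -5 (R = (-2*5)/2 = (½)*(-10) = -5)
-3312*((R - 1*(-4)) + a) = -3312*((-5 - 1*(-4)) - 5) = -3312*((-5 + 4) - 5) = -3312*(-1 - 5) = -3312*(-6) = 19872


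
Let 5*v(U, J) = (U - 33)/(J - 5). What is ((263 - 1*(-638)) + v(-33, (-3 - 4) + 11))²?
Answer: 20894041/25 ≈ 8.3576e+5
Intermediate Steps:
v(U, J) = (-33 + U)/(5*(-5 + J)) (v(U, J) = ((U - 33)/(J - 5))/5 = ((-33 + U)/(-5 + J))/5 = (-33 + U)/(5*(-5 + J)))
((263 - 1*(-638)) + v(-33, (-3 - 4) + 11))² = ((263 - 1*(-638)) + (-33 - 33)/(5*(-5 + ((-3 - 4) + 11))))² = ((263 + 638) + (⅕)*(-66)/(-5 + (-7 + 11)))² = (901 + (⅕)*(-66)/(-5 + 4))² = (901 + (⅕)*(-66)/(-1))² = (901 + (⅕)*(-1)*(-66))² = (901 + 66/5)² = (4571/5)² = 20894041/25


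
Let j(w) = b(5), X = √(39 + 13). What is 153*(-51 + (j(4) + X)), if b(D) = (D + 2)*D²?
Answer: 18972 + 306*√13 ≈ 20075.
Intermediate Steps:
b(D) = D²*(2 + D) (b(D) = (2 + D)*D² = D²*(2 + D))
X = 2*√13 (X = √52 = 2*√13 ≈ 7.2111)
j(w) = 175 (j(w) = 5²*(2 + 5) = 25*7 = 175)
153*(-51 + (j(4) + X)) = 153*(-51 + (175 + 2*√13)) = 153*(124 + 2*√13) = 18972 + 306*√13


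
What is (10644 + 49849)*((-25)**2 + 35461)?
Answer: 2182950398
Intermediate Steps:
(10644 + 49849)*((-25)**2 + 35461) = 60493*(625 + 35461) = 60493*36086 = 2182950398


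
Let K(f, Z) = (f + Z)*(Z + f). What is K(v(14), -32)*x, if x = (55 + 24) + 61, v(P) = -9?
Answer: 235340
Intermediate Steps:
K(f, Z) = (Z + f)² (K(f, Z) = (Z + f)*(Z + f) = (Z + f)²)
x = 140 (x = 79 + 61 = 140)
K(v(14), -32)*x = (-32 - 9)²*140 = (-41)²*140 = 1681*140 = 235340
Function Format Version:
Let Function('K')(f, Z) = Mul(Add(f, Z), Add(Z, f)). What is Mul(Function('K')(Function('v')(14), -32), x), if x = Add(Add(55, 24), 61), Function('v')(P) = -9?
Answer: 235340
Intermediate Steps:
Function('K')(f, Z) = Pow(Add(Z, f), 2) (Function('K')(f, Z) = Mul(Add(Z, f), Add(Z, f)) = Pow(Add(Z, f), 2))
x = 140 (x = Add(79, 61) = 140)
Mul(Function('K')(Function('v')(14), -32), x) = Mul(Pow(Add(-32, -9), 2), 140) = Mul(Pow(-41, 2), 140) = Mul(1681, 140) = 235340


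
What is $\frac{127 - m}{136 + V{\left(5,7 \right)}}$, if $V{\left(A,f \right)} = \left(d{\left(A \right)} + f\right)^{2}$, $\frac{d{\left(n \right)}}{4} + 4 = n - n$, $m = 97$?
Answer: $\frac{30}{217} \approx 0.13825$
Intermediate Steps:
$d{\left(n \right)} = -16$ ($d{\left(n \right)} = -16 + 4 \left(n - n\right) = -16 + 4 \cdot 0 = -16 + 0 = -16$)
$V{\left(A,f \right)} = \left(-16 + f\right)^{2}$
$\frac{127 - m}{136 + V{\left(5,7 \right)}} = \frac{127 - 97}{136 + \left(-16 + 7\right)^{2}} = \frac{127 - 97}{136 + \left(-9\right)^{2}} = \frac{1}{136 + 81} \cdot 30 = \frac{1}{217} \cdot 30 = \frac{30}{217}$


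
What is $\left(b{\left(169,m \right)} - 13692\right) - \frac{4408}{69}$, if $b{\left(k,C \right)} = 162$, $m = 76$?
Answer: $- \frac{937978}{69} \approx -13594.0$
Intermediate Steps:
$\left(b{\left(169,m \right)} - 13692\right) - \frac{4408}{69} = \left(162 - 13692\right) - \frac{4408}{69} = -13530 - \frac{4408}{69} = - \frac{937978}{69}$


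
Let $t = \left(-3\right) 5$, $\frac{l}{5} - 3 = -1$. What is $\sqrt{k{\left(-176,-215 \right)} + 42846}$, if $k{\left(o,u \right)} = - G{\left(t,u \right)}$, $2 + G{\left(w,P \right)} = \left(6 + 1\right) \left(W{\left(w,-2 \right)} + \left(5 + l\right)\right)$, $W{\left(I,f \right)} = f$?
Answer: $13 \sqrt{253} \approx 206.78$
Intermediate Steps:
$l = 10$ ($l = 15 + 5 \left(-1\right) = 15 - 5 = 10$)
$t = -15$
$G{\left(w,P \right)} = 89$ ($G{\left(w,P \right)} = -2 + \left(6 + 1\right) \left(-2 + \left(5 + 10\right)\right) = -2 + 7 \left(-2 + 15\right) = -2 + 7 \cdot 13 = -2 + 91 = 89$)
$k{\left(o,u \right)} = -89$ ($k{\left(o,u \right)} = \left(-1\right) 89 = -89$)
$\sqrt{k{\left(-176,-215 \right)} + 42846} = \sqrt{-89 + 42846} = \sqrt{42757} = 13 \sqrt{253}$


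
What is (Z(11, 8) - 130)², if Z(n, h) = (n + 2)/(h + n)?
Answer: 6036849/361 ≈ 16723.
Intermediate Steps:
Z(n, h) = (2 + n)/(h + n)
(Z(11, 8) - 130)² = ((2 + 11)/(8 + 11) - 130)² = (13/19 - 130)² = (-2457/19)² = 6036849/361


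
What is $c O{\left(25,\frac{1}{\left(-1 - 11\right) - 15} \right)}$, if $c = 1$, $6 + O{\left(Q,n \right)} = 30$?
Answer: $24$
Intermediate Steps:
$O{\left(Q,n \right)} = 24$ ($O{\left(Q,n \right)} = -6 + 30 = 24$)
$c O{\left(25,\frac{1}{\left(-1 - 11\right) - 15} \right)} = 1 \cdot 24 = 24$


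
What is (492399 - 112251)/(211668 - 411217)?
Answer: -380148/199549 ≈ -1.9050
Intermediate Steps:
(492399 - 112251)/(211668 - 411217) = 380148/(-199549) = 380148*(-1/199549) = -380148/199549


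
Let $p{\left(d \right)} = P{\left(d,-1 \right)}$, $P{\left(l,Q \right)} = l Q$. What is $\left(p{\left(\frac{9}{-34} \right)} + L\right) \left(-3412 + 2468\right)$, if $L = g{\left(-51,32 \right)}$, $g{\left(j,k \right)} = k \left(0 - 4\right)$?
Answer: $\frac{2049896}{17} \approx 1.2058 \cdot 10^{5}$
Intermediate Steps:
$g{\left(j,k \right)} = - 4 k$ ($g{\left(j,k \right)} = k \left(-4\right) = - 4 k$)
$P{\left(l,Q \right)} = Q l$
$p{\left(d \right)} = - d$
$L = -128$ ($L = \left(-4\right) 32 = -128$)
$\left(p{\left(\frac{9}{-34} \right)} + L\right) \left(-3412 + 2468\right) = \left(- \frac{9}{-34} - 128\right) \left(-3412 + 2468\right) = \left(- \frac{9 \left(-1\right)}{34} - 128\right) \left(-944\right) = \left(\left(-1\right) \left(- \frac{9}{34}\right) - 128\right) \left(-944\right) = \left(\frac{9}{34} - 128\right) \left(-944\right) = \left(- \frac{4343}{34}\right) \left(-944\right) = \frac{2049896}{17}$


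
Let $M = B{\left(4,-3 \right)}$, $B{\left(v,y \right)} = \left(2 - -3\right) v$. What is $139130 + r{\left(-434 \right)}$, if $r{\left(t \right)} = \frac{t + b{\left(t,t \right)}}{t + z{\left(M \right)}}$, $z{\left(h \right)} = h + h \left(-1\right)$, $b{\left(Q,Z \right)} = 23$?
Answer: $\frac{60382831}{434} \approx 1.3913 \cdot 10^{5}$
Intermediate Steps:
$B{\left(v,y \right)} = 5 v$ ($B{\left(v,y \right)} = \left(2 + 3\right) v = 5 v$)
$M = 20$ ($M = 5 \cdot 4 = 20$)
$z{\left(h \right)} = 0$ ($z{\left(h \right)} = h - h = 0$)
$r{\left(t \right)} = \frac{23 + t}{t}$ ($r{\left(t \right)} = \frac{t + 23}{t + 0} = \frac{23 + t}{t}$)
$139130 + r{\left(-434 \right)} = 139130 + \frac{23 - 434}{-434} = 139130 - - \frac{411}{434} = 139130 + \frac{411}{434} = \frac{60382831}{434}$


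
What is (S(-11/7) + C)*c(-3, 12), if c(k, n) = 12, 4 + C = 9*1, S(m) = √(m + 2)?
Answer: 60 + 12*√21/7 ≈ 67.856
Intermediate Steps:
S(m) = √(2 + m)
C = 5 (C = -4 + 9*1 = -4 + 9 = 5)
(S(-11/7) + C)*c(-3, 12) = (√(2 - 11/7) + 5)*12 = (√(3/7) + 5)*12 = (√21/7 + 5)*12 = (5 + √21/7)*12 = 60 + 12*√21/7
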